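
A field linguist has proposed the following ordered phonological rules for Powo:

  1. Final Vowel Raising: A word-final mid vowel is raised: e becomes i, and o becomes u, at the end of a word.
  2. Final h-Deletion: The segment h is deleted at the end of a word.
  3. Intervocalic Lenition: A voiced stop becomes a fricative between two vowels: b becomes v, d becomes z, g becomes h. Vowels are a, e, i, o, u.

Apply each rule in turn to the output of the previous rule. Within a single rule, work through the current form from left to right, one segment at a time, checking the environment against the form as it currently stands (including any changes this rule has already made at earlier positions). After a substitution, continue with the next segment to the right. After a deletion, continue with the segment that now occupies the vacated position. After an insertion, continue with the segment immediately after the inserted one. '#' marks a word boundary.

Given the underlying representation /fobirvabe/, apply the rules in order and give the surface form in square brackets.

1 Final Vowel Raising: [fobirvabe] → [fobirvabi]
2 Final h-Deletion: no change — [fobirvabi]
3 Intervocalic Lenition: [fobirvabi] → [fovirvavi]

[fovirvavi]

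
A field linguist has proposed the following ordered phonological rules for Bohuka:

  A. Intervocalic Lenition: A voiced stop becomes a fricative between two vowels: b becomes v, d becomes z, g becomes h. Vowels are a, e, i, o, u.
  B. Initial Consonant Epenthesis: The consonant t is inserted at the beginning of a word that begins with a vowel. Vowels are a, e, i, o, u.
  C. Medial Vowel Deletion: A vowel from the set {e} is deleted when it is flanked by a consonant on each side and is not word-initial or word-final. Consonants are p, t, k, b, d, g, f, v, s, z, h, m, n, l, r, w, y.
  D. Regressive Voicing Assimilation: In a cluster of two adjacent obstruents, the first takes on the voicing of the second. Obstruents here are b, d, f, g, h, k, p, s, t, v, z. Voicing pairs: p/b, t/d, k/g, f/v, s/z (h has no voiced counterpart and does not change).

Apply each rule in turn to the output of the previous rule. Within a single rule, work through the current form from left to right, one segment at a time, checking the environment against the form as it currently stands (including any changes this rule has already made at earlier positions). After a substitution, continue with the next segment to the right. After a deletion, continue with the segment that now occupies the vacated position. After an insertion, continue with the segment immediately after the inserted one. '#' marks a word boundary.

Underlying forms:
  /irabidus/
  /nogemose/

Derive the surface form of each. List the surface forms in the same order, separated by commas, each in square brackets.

[tiravizus], [nohmose]

/irabidus/:
  A Intervocalic Lenition: [irabidus] → [iravizus]
  B Initial Consonant Epenthesis: [iravizus] → [tiravizus]
  C Medial Vowel Deletion: no change — [tiravizus]
  D Regressive Voicing Assimilation: no change — [tiravizus]
/nogemose/:
  A Intervocalic Lenition: [nogemose] → [nohemose]
  B Initial Consonant Epenthesis: no change — [nohemose]
  C Medial Vowel Deletion: [nohemose] → [nohmose]
  D Regressive Voicing Assimilation: no change — [nohmose]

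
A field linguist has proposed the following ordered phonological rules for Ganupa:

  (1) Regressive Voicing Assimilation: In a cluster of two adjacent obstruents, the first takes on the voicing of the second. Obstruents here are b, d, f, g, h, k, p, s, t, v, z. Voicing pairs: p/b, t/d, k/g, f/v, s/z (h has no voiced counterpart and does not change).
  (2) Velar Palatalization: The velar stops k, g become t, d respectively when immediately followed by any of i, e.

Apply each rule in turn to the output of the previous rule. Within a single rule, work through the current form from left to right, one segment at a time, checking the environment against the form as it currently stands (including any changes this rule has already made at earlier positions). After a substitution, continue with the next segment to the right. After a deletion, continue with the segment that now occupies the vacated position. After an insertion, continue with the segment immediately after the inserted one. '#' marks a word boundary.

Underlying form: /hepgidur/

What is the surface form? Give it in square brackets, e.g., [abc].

[hebdidur]

(1) Regressive Voicing Assimilation: [hepgidur] → [hebgidur]
(2) Velar Palatalization: [hebgidur] → [hebdidur]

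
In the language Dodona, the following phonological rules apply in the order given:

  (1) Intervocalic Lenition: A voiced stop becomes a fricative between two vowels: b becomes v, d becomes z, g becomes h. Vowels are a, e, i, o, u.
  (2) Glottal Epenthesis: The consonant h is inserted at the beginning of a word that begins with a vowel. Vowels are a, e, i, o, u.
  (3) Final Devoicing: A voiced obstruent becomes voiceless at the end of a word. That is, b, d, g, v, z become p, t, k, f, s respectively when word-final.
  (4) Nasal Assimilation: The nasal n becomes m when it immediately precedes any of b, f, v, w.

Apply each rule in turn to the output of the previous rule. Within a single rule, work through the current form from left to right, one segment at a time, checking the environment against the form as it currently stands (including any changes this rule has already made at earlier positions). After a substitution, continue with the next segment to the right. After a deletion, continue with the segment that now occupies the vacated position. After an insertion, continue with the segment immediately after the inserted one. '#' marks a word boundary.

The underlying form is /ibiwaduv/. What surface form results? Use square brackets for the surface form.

(1) Intervocalic Lenition: [ibiwaduv] → [iviwazuv]
(2) Glottal Epenthesis: [iviwazuv] → [hiviwazuv]
(3) Final Devoicing: [hiviwazuv] → [hiviwazuf]
(4) Nasal Assimilation: no change — [hiviwazuf]

[hiviwazuf]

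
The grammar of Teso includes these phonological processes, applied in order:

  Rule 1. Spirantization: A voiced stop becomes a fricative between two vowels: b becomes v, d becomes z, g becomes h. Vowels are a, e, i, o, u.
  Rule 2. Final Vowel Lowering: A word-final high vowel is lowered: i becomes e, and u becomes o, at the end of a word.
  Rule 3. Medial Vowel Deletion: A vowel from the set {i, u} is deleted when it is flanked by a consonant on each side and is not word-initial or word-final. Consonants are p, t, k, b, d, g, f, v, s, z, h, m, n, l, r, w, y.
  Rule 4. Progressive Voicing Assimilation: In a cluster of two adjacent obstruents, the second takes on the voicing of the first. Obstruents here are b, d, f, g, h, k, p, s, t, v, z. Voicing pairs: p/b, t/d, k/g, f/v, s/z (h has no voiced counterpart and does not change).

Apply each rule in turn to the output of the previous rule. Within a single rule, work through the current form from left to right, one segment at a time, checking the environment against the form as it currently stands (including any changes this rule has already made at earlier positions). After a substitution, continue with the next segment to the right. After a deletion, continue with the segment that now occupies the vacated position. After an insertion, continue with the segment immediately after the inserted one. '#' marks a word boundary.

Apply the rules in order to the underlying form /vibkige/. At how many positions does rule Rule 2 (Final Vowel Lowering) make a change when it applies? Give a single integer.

Rule 1 Spirantization: [vibkige] → [vibkihe]
Rule 2 Final Vowel Lowering: no change — [vibkihe]
Rule 3 Medial Vowel Deletion: [vibkihe] → [vbkhe]
Rule 4 Progressive Voicing Assimilation: [vbkhe] → [vbghe]
Rule Rule 2 changed 0 position(s).

0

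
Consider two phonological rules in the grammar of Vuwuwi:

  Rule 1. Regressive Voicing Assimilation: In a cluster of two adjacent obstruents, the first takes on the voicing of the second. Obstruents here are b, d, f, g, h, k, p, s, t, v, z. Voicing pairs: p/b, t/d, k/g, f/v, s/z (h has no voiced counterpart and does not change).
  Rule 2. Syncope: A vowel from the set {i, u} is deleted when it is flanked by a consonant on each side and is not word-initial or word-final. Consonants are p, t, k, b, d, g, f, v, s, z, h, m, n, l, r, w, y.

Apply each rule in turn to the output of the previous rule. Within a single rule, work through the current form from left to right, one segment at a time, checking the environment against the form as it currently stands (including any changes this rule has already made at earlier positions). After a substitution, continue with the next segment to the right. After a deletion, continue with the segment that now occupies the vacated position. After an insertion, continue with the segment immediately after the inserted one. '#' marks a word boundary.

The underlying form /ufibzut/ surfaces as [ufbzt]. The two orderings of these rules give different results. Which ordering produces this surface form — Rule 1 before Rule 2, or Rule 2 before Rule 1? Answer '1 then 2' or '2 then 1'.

Order 1 then 2:
  1 Regressive Voicing Assimilation: no change — [ufibzut]
  2 Syncope: [ufibzut] → [ufbzt]
  result: [ufbzt]
Order 2 then 1:
  2 Syncope: [ufibzut] → [ufbzt]
  1 Regressive Voicing Assimilation: [ufbzt] → [uvbst]
  result: [uvbst]

1 then 2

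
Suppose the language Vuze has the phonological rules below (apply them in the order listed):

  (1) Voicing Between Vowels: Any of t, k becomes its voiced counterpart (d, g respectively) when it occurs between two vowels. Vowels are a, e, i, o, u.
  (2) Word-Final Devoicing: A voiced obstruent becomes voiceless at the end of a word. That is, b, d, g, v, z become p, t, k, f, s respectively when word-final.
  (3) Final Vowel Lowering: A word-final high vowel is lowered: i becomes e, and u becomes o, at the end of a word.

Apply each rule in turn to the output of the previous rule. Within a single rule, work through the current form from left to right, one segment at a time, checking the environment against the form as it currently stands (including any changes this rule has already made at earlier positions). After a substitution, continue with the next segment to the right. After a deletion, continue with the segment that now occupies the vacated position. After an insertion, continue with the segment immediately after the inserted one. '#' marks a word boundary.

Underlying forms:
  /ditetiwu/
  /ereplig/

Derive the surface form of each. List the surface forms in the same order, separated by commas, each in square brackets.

[didediwo], [ereplik]

/ditetiwu/:
  (1) Voicing Between Vowels: [ditetiwu] → [didediwu]
  (2) Word-Final Devoicing: no change — [didediwu]
  (3) Final Vowel Lowering: [didediwu] → [didediwo]
/ereplig/:
  (1) Voicing Between Vowels: no change — [ereplig]
  (2) Word-Final Devoicing: [ereplig] → [ereplik]
  (3) Final Vowel Lowering: no change — [ereplik]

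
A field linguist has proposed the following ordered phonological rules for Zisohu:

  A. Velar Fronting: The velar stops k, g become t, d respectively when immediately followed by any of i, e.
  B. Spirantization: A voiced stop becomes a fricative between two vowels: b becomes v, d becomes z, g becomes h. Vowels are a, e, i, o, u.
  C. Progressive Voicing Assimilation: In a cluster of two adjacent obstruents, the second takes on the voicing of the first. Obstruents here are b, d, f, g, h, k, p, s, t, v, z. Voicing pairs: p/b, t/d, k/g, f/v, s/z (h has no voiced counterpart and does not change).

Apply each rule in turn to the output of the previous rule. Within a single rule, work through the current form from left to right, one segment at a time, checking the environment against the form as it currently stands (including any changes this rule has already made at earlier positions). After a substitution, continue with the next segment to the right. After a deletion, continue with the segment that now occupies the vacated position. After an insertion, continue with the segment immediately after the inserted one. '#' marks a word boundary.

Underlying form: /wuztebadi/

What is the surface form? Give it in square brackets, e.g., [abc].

[wuzdevazi]

A Velar Fronting: no change — [wuztebadi]
B Spirantization: [wuztebadi] → [wuztevazi]
C Progressive Voicing Assimilation: [wuztevazi] → [wuzdevazi]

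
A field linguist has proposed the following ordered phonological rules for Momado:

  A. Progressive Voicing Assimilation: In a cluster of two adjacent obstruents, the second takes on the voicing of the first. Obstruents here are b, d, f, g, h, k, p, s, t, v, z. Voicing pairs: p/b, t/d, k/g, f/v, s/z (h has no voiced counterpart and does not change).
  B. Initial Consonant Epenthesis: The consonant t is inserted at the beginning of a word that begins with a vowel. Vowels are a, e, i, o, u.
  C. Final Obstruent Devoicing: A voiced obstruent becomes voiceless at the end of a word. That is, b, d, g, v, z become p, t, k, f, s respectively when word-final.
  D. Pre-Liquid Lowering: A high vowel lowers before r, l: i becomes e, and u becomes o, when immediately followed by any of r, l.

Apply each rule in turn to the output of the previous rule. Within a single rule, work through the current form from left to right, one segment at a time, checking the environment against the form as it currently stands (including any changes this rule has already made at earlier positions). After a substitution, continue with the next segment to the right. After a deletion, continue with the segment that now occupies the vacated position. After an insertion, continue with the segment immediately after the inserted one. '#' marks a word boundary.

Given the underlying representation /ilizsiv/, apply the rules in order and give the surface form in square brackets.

[telizzif]

A Progressive Voicing Assimilation: [ilizsiv] → [ilizziv]
B Initial Consonant Epenthesis: [ilizziv] → [tilizziv]
C Final Obstruent Devoicing: [tilizziv] → [tilizzif]
D Pre-Liquid Lowering: [tilizzif] → [telizzif]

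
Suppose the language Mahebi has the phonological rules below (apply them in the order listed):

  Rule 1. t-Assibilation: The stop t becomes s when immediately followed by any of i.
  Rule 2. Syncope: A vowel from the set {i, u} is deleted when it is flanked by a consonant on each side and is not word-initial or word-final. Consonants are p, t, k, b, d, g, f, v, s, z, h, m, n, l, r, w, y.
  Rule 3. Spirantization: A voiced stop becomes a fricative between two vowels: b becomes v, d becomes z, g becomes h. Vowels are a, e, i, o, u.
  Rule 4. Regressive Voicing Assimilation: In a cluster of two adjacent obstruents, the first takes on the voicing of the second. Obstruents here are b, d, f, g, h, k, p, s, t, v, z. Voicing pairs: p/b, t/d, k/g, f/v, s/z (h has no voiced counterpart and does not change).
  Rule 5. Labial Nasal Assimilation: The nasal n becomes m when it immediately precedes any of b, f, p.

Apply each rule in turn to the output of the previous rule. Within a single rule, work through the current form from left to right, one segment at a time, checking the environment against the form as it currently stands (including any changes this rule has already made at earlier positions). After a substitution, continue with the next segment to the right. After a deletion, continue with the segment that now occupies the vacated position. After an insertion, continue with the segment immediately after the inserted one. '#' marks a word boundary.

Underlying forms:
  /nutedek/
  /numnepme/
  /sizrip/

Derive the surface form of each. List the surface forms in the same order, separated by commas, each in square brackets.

/nutedek/:
  Rule 1 t-Assibilation: no change — [nutedek]
  Rule 2 Syncope: [nutedek] → [ntedek]
  Rule 3 Spirantization: [ntedek] → [ntezek]
  Rule 4 Regressive Voicing Assimilation: no change — [ntezek]
  Rule 5 Labial Nasal Assimilation: no change — [ntezek]
/numnepme/:
  Rule 1 t-Assibilation: no change — [numnepme]
  Rule 2 Syncope: [numnepme] → [nmnepme]
  Rule 3 Spirantization: no change — [nmnepme]
  Rule 4 Regressive Voicing Assimilation: no change — [nmnepme]
  Rule 5 Labial Nasal Assimilation: no change — [nmnepme]
/sizrip/:
  Rule 1 t-Assibilation: no change — [sizrip]
  Rule 2 Syncope: [sizrip] → [szrp]
  Rule 3 Spirantization: no change — [szrp]
  Rule 4 Regressive Voicing Assimilation: [szrp] → [zzrp]
  Rule 5 Labial Nasal Assimilation: no change — [zzrp]

[ntezek], [nmnepme], [zzrp]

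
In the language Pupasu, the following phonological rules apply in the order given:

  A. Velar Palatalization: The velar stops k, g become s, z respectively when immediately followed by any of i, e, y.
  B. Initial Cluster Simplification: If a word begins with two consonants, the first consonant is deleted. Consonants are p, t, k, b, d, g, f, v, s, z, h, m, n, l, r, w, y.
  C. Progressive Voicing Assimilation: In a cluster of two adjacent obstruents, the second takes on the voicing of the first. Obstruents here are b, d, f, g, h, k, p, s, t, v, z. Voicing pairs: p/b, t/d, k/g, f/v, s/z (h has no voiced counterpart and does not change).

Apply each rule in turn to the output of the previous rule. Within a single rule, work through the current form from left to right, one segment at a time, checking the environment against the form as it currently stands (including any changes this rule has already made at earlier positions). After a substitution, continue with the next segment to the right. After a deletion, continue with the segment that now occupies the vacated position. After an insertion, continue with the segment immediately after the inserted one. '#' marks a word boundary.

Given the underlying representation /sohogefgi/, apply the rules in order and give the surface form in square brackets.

[sohozefsi]

A Velar Palatalization: [sohogefgi] → [sohozefzi]
B Initial Cluster Simplification: no change — [sohozefzi]
C Progressive Voicing Assimilation: [sohozefzi] → [sohozefsi]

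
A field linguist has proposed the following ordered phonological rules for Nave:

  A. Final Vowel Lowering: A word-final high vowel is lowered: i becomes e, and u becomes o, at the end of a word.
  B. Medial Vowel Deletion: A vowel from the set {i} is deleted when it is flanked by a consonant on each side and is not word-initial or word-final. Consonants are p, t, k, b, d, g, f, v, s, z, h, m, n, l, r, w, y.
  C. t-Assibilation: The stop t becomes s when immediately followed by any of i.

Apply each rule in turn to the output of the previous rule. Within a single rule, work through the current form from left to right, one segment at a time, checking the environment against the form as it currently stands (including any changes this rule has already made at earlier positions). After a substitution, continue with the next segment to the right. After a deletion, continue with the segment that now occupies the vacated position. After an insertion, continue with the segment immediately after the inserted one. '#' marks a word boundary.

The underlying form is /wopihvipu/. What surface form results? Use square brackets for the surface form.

A Final Vowel Lowering: [wopihvipu] → [wopihvipo]
B Medial Vowel Deletion: [wopihvipo] → [wophvpo]
C t-Assibilation: no change — [wophvpo]

[wophvpo]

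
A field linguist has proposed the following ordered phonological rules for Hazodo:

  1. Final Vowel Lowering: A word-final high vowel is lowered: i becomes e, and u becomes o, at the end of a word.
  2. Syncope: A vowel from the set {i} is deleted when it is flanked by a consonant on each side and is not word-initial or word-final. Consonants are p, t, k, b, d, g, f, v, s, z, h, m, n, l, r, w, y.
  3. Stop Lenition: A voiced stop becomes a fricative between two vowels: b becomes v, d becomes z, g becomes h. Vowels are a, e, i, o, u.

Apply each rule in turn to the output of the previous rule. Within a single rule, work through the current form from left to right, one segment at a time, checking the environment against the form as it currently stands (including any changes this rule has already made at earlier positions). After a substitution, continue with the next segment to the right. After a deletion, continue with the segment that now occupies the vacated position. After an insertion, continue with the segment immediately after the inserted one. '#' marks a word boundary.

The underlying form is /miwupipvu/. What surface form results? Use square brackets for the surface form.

1 Final Vowel Lowering: [miwupipvu] → [miwupipvo]
2 Syncope: [miwupipvo] → [mwuppvo]
3 Stop Lenition: no change — [mwuppvo]

[mwuppvo]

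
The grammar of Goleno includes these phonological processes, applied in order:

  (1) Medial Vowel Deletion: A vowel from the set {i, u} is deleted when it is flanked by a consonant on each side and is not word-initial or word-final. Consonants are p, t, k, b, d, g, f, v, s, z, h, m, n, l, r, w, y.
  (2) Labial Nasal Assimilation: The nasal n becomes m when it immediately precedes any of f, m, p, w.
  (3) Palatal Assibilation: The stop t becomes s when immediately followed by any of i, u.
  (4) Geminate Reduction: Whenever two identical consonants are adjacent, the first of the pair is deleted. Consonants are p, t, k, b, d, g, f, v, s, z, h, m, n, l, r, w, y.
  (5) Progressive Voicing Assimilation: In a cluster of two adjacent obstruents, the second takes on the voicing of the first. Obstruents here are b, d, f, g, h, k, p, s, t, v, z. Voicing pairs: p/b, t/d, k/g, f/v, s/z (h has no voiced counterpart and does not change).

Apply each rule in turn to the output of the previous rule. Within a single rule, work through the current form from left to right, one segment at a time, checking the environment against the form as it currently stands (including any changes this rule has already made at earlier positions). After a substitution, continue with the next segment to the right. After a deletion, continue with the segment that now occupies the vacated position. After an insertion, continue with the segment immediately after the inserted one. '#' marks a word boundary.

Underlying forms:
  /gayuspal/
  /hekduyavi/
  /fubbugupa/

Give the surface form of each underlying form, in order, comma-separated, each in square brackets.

/gayuspal/:
  (1) Medial Vowel Deletion: [gayuspal] → [gayspal]
  (2) Labial Nasal Assimilation: no change — [gayspal]
  (3) Palatal Assibilation: no change — [gayspal]
  (4) Geminate Reduction: no change — [gayspal]
  (5) Progressive Voicing Assimilation: no change — [gayspal]
/hekduyavi/:
  (1) Medial Vowel Deletion: [hekduyavi] → [hekdyavi]
  (2) Labial Nasal Assimilation: no change — [hekdyavi]
  (3) Palatal Assibilation: no change — [hekdyavi]
  (4) Geminate Reduction: no change — [hekdyavi]
  (5) Progressive Voicing Assimilation: [hekdyavi] → [hektyavi]
/fubbugupa/:
  (1) Medial Vowel Deletion: [fubbugupa] → [fbbgpa]
  (2) Labial Nasal Assimilation: no change — [fbbgpa]
  (3) Palatal Assibilation: no change — [fbbgpa]
  (4) Geminate Reduction: [fbbgpa] → [fbgpa]
  (5) Progressive Voicing Assimilation: [fbgpa] → [fpkpa]

[gayspal], [hektyavi], [fpkpa]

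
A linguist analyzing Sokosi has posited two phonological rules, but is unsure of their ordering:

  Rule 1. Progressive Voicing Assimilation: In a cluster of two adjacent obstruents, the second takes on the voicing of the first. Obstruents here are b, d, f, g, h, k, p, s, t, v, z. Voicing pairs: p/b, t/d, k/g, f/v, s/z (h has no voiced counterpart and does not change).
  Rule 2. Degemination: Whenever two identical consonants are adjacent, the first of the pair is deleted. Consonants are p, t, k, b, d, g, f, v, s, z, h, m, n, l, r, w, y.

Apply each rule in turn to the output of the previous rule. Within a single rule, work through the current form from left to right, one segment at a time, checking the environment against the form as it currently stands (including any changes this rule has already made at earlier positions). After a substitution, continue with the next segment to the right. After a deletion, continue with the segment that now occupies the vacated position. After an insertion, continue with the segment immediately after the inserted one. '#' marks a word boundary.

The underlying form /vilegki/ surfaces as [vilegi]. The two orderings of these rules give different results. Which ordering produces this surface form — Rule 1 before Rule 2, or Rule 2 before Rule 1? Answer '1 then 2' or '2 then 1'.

Order 1 then 2:
  1 Progressive Voicing Assimilation: [vilegki] → [vileggi]
  2 Degemination: [vileggi] → [vilegi]
  result: [vilegi]
Order 2 then 1:
  2 Degemination: no change — [vilegki]
  1 Progressive Voicing Assimilation: [vilegki] → [vileggi]
  result: [vileggi]

1 then 2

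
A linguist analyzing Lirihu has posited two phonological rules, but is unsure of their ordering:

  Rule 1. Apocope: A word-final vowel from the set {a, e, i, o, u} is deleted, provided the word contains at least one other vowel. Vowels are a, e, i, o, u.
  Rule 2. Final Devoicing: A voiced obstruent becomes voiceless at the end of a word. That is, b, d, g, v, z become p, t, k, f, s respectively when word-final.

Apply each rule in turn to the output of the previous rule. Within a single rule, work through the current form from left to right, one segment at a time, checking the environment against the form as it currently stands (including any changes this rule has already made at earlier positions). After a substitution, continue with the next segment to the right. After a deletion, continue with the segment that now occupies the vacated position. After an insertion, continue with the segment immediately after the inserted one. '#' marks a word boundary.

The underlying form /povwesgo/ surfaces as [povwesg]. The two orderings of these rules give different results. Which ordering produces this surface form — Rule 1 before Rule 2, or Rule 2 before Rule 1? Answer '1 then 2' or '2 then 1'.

Order 1 then 2:
  1 Apocope: [povwesgo] → [povwesg]
  2 Final Devoicing: [povwesg] → [povwesk]
  result: [povwesk]
Order 2 then 1:
  2 Final Devoicing: no change — [povwesgo]
  1 Apocope: [povwesgo] → [povwesg]
  result: [povwesg]

2 then 1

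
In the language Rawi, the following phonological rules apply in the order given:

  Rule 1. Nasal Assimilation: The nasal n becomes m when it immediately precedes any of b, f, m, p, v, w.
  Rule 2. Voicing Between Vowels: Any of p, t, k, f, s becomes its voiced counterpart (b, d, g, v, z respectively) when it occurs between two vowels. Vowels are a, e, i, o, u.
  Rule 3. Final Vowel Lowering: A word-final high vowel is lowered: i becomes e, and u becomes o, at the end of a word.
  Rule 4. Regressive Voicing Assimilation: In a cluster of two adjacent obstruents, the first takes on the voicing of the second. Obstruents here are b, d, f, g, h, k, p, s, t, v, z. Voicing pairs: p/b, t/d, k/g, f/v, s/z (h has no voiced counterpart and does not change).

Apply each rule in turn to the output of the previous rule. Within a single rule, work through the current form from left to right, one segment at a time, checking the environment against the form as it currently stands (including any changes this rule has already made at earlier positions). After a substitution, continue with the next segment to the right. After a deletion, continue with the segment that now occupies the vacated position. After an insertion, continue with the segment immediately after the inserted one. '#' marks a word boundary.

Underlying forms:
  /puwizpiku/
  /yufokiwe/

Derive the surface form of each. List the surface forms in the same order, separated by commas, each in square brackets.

[puwispigo], [yuvogiwe]

/puwizpiku/:
  Rule 1 Nasal Assimilation: no change — [puwizpiku]
  Rule 2 Voicing Between Vowels: [puwizpiku] → [puwizpigu]
  Rule 3 Final Vowel Lowering: [puwizpigu] → [puwizpigo]
  Rule 4 Regressive Voicing Assimilation: [puwizpigo] → [puwispigo]
/yufokiwe/:
  Rule 1 Nasal Assimilation: no change — [yufokiwe]
  Rule 2 Voicing Between Vowels: [yufokiwe] → [yuvogiwe]
  Rule 3 Final Vowel Lowering: no change — [yuvogiwe]
  Rule 4 Regressive Voicing Assimilation: no change — [yuvogiwe]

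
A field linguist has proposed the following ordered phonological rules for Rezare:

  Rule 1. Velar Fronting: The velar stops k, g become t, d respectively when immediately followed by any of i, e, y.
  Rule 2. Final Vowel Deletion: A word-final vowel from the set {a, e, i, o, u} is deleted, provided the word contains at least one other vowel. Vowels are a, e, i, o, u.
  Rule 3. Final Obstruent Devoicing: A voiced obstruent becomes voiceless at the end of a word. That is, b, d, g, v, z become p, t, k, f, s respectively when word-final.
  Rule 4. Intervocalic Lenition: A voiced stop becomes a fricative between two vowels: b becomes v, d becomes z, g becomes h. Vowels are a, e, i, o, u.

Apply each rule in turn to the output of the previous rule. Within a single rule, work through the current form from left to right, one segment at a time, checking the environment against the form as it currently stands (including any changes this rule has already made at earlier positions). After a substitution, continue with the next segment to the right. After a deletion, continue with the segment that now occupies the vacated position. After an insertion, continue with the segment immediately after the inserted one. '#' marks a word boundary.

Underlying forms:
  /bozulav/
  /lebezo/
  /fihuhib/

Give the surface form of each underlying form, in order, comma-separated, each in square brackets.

[bozulaf], [leves], [fihuhip]

/bozulav/:
  Rule 1 Velar Fronting: no change — [bozulav]
  Rule 2 Final Vowel Deletion: no change — [bozulav]
  Rule 3 Final Obstruent Devoicing: [bozulav] → [bozulaf]
  Rule 4 Intervocalic Lenition: no change — [bozulaf]
/lebezo/:
  Rule 1 Velar Fronting: no change — [lebezo]
  Rule 2 Final Vowel Deletion: [lebezo] → [lebez]
  Rule 3 Final Obstruent Devoicing: [lebez] → [lebes]
  Rule 4 Intervocalic Lenition: [lebes] → [leves]
/fihuhib/:
  Rule 1 Velar Fronting: no change — [fihuhib]
  Rule 2 Final Vowel Deletion: no change — [fihuhib]
  Rule 3 Final Obstruent Devoicing: [fihuhib] → [fihuhip]
  Rule 4 Intervocalic Lenition: no change — [fihuhip]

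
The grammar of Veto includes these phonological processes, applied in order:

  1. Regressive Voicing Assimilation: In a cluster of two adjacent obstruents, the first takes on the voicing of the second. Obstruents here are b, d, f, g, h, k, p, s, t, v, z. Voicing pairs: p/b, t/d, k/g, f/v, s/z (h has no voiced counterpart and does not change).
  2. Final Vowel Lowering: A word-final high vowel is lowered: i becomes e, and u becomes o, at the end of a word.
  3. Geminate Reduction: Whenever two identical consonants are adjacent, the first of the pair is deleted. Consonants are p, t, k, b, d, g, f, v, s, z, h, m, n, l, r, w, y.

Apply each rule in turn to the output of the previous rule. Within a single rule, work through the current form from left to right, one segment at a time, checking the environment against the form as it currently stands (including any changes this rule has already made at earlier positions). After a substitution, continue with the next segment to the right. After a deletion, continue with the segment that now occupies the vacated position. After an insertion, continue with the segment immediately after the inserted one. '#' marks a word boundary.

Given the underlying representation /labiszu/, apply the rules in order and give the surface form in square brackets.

[labizo]

1 Regressive Voicing Assimilation: [labiszu] → [labizzu]
2 Final Vowel Lowering: [labizzu] → [labizzo]
3 Geminate Reduction: [labizzo] → [labizo]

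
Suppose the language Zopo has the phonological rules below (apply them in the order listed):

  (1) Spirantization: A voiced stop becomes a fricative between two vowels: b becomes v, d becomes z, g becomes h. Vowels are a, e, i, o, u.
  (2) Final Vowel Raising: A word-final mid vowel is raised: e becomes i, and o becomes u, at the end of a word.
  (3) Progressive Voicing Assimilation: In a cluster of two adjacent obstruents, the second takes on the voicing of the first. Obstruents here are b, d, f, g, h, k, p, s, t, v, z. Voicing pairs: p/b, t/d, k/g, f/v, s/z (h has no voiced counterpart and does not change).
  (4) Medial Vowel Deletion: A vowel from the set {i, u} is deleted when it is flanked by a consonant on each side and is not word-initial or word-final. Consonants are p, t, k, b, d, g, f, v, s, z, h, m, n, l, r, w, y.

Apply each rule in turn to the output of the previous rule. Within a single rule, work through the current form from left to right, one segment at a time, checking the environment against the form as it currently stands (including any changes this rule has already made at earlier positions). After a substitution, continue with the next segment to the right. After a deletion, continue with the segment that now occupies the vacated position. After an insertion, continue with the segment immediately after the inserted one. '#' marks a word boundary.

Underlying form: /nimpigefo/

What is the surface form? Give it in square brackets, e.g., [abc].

(1) Spirantization: [nimpigefo] → [nimpihefo]
(2) Final Vowel Raising: [nimpihefo] → [nimpihefu]
(3) Progressive Voicing Assimilation: no change — [nimpihefu]
(4) Medial Vowel Deletion: [nimpihefu] → [nmphefu]

[nmphefu]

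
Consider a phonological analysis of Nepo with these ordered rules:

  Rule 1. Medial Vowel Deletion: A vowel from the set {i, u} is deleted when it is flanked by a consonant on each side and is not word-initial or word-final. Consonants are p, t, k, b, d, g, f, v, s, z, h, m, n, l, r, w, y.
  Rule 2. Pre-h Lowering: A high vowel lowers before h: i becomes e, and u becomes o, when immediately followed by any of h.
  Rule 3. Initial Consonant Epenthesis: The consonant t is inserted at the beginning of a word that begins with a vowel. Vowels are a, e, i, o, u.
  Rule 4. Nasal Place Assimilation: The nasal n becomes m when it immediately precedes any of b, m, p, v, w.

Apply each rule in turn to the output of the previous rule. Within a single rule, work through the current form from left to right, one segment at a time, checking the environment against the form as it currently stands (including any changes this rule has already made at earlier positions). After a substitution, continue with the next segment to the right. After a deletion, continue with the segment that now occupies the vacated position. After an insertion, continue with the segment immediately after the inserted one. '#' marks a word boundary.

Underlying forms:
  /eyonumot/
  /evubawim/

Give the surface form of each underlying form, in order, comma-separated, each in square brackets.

[teyommot], [tevbawm]

/eyonumot/:
  Rule 1 Medial Vowel Deletion: [eyonumot] → [eyonmot]
  Rule 2 Pre-h Lowering: no change — [eyonmot]
  Rule 3 Initial Consonant Epenthesis: [eyonmot] → [teyonmot]
  Rule 4 Nasal Place Assimilation: [teyonmot] → [teyommot]
/evubawim/:
  Rule 1 Medial Vowel Deletion: [evubawim] → [evbawm]
  Rule 2 Pre-h Lowering: no change — [evbawm]
  Rule 3 Initial Consonant Epenthesis: [evbawm] → [tevbawm]
  Rule 4 Nasal Place Assimilation: no change — [tevbawm]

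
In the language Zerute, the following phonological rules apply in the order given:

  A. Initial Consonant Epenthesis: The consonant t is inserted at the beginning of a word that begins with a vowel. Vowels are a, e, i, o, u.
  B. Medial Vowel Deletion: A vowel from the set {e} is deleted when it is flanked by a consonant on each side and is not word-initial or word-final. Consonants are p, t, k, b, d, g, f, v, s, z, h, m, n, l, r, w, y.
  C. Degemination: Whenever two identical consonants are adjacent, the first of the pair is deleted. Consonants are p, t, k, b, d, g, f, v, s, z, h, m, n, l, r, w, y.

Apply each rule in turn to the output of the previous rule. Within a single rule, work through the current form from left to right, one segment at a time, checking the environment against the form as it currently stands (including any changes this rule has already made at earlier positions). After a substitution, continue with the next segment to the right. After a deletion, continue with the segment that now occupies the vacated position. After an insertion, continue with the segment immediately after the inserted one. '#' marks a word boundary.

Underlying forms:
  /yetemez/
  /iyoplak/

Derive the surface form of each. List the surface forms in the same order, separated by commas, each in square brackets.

/yetemez/:
  A Initial Consonant Epenthesis: no change — [yetemez]
  B Medial Vowel Deletion: [yetemez] → [ytmz]
  C Degemination: no change — [ytmz]
/iyoplak/:
  A Initial Consonant Epenthesis: [iyoplak] → [tiyoplak]
  B Medial Vowel Deletion: no change — [tiyoplak]
  C Degemination: no change — [tiyoplak]

[ytmz], [tiyoplak]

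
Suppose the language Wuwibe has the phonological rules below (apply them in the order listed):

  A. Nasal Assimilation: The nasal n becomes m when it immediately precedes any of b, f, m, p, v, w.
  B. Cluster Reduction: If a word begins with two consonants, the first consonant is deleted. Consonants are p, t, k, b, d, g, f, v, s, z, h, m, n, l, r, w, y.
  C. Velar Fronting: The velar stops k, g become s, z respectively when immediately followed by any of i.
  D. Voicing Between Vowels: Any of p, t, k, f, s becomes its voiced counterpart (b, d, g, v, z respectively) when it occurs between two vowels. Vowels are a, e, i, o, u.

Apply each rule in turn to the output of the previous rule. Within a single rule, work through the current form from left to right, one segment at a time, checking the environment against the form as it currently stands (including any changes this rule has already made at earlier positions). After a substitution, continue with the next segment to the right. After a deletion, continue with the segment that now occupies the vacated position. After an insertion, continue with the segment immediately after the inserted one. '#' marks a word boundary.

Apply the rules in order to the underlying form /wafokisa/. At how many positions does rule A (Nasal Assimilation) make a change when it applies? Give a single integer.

0

A Nasal Assimilation: no change — [wafokisa]
B Cluster Reduction: no change — [wafokisa]
C Velar Fronting: [wafokisa] → [wafosisa]
D Voicing Between Vowels: [wafosisa] → [wavoziza]
Rule A changed 0 position(s).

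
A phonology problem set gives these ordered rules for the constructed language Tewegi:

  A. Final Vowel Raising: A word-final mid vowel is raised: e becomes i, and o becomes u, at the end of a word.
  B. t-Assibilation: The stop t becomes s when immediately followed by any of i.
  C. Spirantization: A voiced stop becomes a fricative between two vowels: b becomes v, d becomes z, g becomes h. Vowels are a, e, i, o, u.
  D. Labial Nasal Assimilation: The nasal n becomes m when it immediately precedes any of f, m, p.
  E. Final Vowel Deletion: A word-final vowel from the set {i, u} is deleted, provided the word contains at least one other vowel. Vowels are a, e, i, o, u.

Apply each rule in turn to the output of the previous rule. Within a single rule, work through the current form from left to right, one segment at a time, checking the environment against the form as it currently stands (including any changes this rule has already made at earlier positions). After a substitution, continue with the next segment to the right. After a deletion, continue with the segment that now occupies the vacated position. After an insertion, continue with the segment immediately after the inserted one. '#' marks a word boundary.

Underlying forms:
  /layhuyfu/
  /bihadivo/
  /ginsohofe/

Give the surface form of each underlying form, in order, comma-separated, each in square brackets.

/layhuyfu/:
  A Final Vowel Raising: no change — [layhuyfu]
  B t-Assibilation: no change — [layhuyfu]
  C Spirantization: no change — [layhuyfu]
  D Labial Nasal Assimilation: no change — [layhuyfu]
  E Final Vowel Deletion: [layhuyfu] → [layhuyf]
/bihadivo/:
  A Final Vowel Raising: [bihadivo] → [bihadivu]
  B t-Assibilation: no change — [bihadivu]
  C Spirantization: [bihadivu] → [bihazivu]
  D Labial Nasal Assimilation: no change — [bihazivu]
  E Final Vowel Deletion: [bihazivu] → [bihaziv]
/ginsohofe/:
  A Final Vowel Raising: [ginsohofe] → [ginsohofi]
  B t-Assibilation: no change — [ginsohofi]
  C Spirantization: no change — [ginsohofi]
  D Labial Nasal Assimilation: no change — [ginsohofi]
  E Final Vowel Deletion: [ginsohofi] → [ginsohof]

[layhuyf], [bihaziv], [ginsohof]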